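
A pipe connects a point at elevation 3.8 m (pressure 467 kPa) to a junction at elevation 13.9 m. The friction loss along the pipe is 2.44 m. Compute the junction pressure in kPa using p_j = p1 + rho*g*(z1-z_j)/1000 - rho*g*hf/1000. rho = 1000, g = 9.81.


Junction pressure: p_j = p1 + rho*g*(z1 - z_j)/1000 - rho*g*hf/1000.
Elevation term = 1000*9.81*(3.8 - 13.9)/1000 = -99.081 kPa.
Friction term = 1000*9.81*2.44/1000 = 23.936 kPa.
p_j = 467 + -99.081 - 23.936 = 343.98 kPa.

343.98


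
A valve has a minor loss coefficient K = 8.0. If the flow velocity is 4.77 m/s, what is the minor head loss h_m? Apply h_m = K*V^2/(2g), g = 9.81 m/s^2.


Minor loss formula: h_m = K * V^2/(2g).
V^2 = 4.77^2 = 22.7529.
V^2/(2g) = 22.7529 / 19.62 = 1.1597 m.
h_m = 8.0 * 1.1597 = 9.2774 m.

9.2774


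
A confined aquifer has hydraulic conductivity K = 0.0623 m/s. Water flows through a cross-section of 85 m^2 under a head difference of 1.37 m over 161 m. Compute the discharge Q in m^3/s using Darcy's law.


Darcy's law: Q = K * A * i, where i = dh/L.
Hydraulic gradient i = 1.37 / 161 = 0.008509.
Q = 0.0623 * 85 * 0.008509
  = 0.0451 m^3/s.

0.0451


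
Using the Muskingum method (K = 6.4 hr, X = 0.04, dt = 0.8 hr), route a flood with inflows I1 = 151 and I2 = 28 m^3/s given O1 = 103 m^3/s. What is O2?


Muskingum coefficients:
denom = 2*K*(1-X) + dt = 2*6.4*(1-0.04) + 0.8 = 13.088.
C0 = (dt - 2*K*X)/denom = (0.8 - 2*6.4*0.04)/13.088 = 0.022.
C1 = (dt + 2*K*X)/denom = (0.8 + 2*6.4*0.04)/13.088 = 0.1002.
C2 = (2*K*(1-X) - dt)/denom = 0.8778.
O2 = C0*I2 + C1*I1 + C2*O1
   = 0.022*28 + 0.1002*151 + 0.8778*103
   = 106.16 m^3/s.

106.16


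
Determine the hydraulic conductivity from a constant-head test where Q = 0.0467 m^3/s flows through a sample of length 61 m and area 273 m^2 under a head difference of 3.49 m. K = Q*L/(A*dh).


From K = Q*L / (A*dh):
Numerator: Q*L = 0.0467 * 61 = 2.8487.
Denominator: A*dh = 273 * 3.49 = 952.77.
K = 2.8487 / 952.77 = 0.00299 m/s.

0.00299


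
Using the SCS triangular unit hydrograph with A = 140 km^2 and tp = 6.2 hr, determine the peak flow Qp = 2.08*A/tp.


SCS formula: Qp = 2.08 * A / tp.
Qp = 2.08 * 140 / 6.2
   = 291.2 / 6.2
   = 46.97 m^3/s per cm.

46.97


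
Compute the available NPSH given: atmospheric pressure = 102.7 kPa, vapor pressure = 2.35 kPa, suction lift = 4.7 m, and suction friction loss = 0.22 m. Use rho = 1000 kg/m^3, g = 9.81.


NPSHa = p_atm/(rho*g) - z_s - hf_s - p_vap/(rho*g).
p_atm/(rho*g) = 102.7*1000 / (1000*9.81) = 10.469 m.
p_vap/(rho*g) = 2.35*1000 / (1000*9.81) = 0.24 m.
NPSHa = 10.469 - 4.7 - 0.22 - 0.24
      = 5.31 m.

5.31


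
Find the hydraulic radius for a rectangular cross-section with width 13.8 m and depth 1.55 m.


For a rectangular section:
Flow area A = b * y = 13.8 * 1.55 = 21.39 m^2.
Wetted perimeter P = b + 2y = 13.8 + 2*1.55 = 16.9 m.
Hydraulic radius R = A/P = 21.39 / 16.9 = 1.2657 m.

1.2657


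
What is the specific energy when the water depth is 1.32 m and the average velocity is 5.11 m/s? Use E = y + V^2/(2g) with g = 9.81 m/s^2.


Specific energy E = y + V^2/(2g).
Velocity head = V^2/(2g) = 5.11^2 / (2*9.81) = 26.1121 / 19.62 = 1.3309 m.
E = 1.32 + 1.3309 = 2.6509 m.

2.6509


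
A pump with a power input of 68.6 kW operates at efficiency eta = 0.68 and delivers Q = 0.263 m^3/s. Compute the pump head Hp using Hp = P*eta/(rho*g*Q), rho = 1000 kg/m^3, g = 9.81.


Pump head formula: Hp = P * eta / (rho * g * Q).
Numerator: P * eta = 68.6 * 1000 * 0.68 = 46648.0 W.
Denominator: rho * g * Q = 1000 * 9.81 * 0.263 = 2580.03.
Hp = 46648.0 / 2580.03 = 18.08 m.

18.08


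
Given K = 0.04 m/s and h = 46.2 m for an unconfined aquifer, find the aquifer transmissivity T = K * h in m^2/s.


Transmissivity is defined as T = K * h.
T = 0.04 * 46.2
  = 1.848 m^2/s.

1.848


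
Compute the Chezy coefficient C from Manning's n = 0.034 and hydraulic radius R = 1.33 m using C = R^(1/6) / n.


The Chezy coefficient relates to Manning's n through C = R^(1/6) / n.
R^(1/6) = 1.33^(1/6) = 1.048677.
C = 1.048677 / 0.034 = 30.84 m^(1/2)/s.

30.84


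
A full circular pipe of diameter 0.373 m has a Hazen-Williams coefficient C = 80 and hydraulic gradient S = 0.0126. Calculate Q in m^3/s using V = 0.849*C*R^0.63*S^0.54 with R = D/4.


For a full circular pipe, R = D/4 = 0.373/4 = 0.0932 m.
V = 0.849 * 80 * 0.0932^0.63 * 0.0126^0.54
  = 0.849 * 80 * 0.224326 * 0.094232
  = 1.4357 m/s.
Pipe area A = pi*D^2/4 = pi*0.373^2/4 = 0.1093 m^2.
Q = A * V = 0.1093 * 1.4357 = 0.1569 m^3/s.

0.1569


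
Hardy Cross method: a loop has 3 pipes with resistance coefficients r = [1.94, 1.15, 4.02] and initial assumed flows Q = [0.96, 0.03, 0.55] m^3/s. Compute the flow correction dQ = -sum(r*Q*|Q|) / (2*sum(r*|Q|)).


Numerator terms (r*Q*|Q|): 1.94*0.96*|0.96| = 1.7879; 1.15*0.03*|0.03| = 0.001; 4.02*0.55*|0.55| = 1.2161.
Sum of numerator = 3.005.
Denominator terms (r*|Q|): 1.94*|0.96| = 1.8624; 1.15*|0.03| = 0.0345; 4.02*|0.55| = 2.211.
2 * sum of denominator = 2 * 4.1079 = 8.2158.
dQ = -3.005 / 8.2158 = -0.3658 m^3/s.

-0.3658


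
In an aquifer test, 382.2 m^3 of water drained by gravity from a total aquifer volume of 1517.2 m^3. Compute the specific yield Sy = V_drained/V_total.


Specific yield Sy = Volume drained / Total volume.
Sy = 382.2 / 1517.2
   = 0.2519.

0.2519


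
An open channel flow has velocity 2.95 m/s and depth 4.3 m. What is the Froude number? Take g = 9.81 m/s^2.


The Froude number is defined as Fr = V / sqrt(g*y).
g*y = 9.81 * 4.3 = 42.183.
sqrt(g*y) = sqrt(42.183) = 6.4948.
Fr = 2.95 / 6.4948 = 0.4542.

0.4542


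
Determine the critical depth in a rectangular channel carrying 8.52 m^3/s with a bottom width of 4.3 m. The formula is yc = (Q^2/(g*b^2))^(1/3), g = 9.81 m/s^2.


Using yc = (Q^2 / (g * b^2))^(1/3):
Q^2 = 8.52^2 = 72.59.
g * b^2 = 9.81 * 4.3^2 = 9.81 * 18.49 = 181.39.
Q^2 / (g*b^2) = 72.59 / 181.39 = 0.4002.
yc = 0.4002^(1/3) = 0.7369 m.

0.7369


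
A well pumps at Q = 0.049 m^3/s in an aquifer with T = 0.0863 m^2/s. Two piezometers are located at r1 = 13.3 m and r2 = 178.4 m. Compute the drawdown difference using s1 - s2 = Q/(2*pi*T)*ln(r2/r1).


Thiem equation: s1 - s2 = Q/(2*pi*T) * ln(r2/r1).
ln(r2/r1) = ln(178.4/13.3) = 2.5963.
Q/(2*pi*T) = 0.049 / (2*pi*0.0863) = 0.049 / 0.5422 = 0.0904.
s1 - s2 = 0.0904 * 2.5963 = 0.2346 m.

0.2346


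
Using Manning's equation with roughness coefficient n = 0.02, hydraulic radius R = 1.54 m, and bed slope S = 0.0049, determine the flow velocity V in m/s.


Manning's equation gives V = (1/n) * R^(2/3) * S^(1/2).
First, compute R^(2/3) = 1.54^(2/3) = 1.3336.
Next, S^(1/2) = 0.0049^(1/2) = 0.07.
Then 1/n = 1/0.02 = 50.0.
V = 50.0 * 1.3336 * 0.07 = 4.6675 m/s.

4.6675


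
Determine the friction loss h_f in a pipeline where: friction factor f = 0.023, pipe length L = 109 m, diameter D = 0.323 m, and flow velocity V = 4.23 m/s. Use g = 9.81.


Darcy-Weisbach equation: h_f = f * (L/D) * V^2/(2g).
f * L/D = 0.023 * 109/0.323 = 7.7616.
V^2/(2g) = 4.23^2 / (2*9.81) = 17.8929 / 19.62 = 0.912 m.
h_f = 7.7616 * 0.912 = 7.078 m.

7.078


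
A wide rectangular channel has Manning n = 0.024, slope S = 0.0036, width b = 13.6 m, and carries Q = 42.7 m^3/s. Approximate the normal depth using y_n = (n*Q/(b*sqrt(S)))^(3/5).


We use the wide-channel approximation y_n = (n*Q/(b*sqrt(S)))^(3/5).
sqrt(S) = sqrt(0.0036) = 0.06.
Numerator: n*Q = 0.024 * 42.7 = 1.0248.
Denominator: b*sqrt(S) = 13.6 * 0.06 = 0.816.
arg = 1.2559.
y_n = 1.2559^(3/5) = 1.1465 m.

1.1465


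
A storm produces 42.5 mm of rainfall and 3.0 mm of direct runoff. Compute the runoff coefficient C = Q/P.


The runoff coefficient C = runoff depth / rainfall depth.
C = 3.0 / 42.5
  = 0.0706.

0.0706


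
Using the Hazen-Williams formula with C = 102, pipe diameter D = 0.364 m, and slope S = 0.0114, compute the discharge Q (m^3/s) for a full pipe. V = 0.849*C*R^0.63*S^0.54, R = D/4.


For a full circular pipe, R = D/4 = 0.364/4 = 0.091 m.
V = 0.849 * 102 * 0.091^0.63 * 0.0114^0.54
  = 0.849 * 102 * 0.2209 * 0.089275
  = 1.7078 m/s.
Pipe area A = pi*D^2/4 = pi*0.364^2/4 = 0.1041 m^2.
Q = A * V = 0.1041 * 1.7078 = 0.1777 m^3/s.

0.1777


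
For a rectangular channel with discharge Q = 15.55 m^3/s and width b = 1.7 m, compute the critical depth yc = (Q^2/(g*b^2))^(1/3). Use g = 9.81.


Using yc = (Q^2 / (g * b^2))^(1/3):
Q^2 = 15.55^2 = 241.8.
g * b^2 = 9.81 * 1.7^2 = 9.81 * 2.89 = 28.35.
Q^2 / (g*b^2) = 241.8 / 28.35 = 8.5291.
yc = 8.5291^(1/3) = 2.0431 m.

2.0431


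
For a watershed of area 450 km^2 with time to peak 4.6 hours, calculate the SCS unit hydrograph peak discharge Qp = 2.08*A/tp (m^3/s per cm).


SCS formula: Qp = 2.08 * A / tp.
Qp = 2.08 * 450 / 4.6
   = 936.0 / 4.6
   = 203.48 m^3/s per cm.

203.48


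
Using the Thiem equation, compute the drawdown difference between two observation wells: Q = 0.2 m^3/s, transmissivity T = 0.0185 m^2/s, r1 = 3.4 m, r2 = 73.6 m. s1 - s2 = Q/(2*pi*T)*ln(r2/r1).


Thiem equation: s1 - s2 = Q/(2*pi*T) * ln(r2/r1).
ln(r2/r1) = ln(73.6/3.4) = 3.0749.
Q/(2*pi*T) = 0.2 / (2*pi*0.0185) = 0.2 / 0.1162 = 1.7206.
s1 - s2 = 1.7206 * 3.0749 = 5.2906 m.

5.2906


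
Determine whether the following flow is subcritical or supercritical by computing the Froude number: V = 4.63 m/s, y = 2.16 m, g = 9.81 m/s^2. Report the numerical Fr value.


The Froude number is defined as Fr = V / sqrt(g*y).
g*y = 9.81 * 2.16 = 21.1896.
sqrt(g*y) = sqrt(21.1896) = 4.6032.
Fr = 4.63 / 4.6032 = 1.0058.
Since Fr > 1, the flow is supercritical.

1.0058


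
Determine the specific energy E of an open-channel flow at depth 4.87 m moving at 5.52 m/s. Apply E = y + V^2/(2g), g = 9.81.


Specific energy E = y + V^2/(2g).
Velocity head = V^2/(2g) = 5.52^2 / (2*9.81) = 30.4704 / 19.62 = 1.553 m.
E = 4.87 + 1.553 = 6.423 m.

6.423


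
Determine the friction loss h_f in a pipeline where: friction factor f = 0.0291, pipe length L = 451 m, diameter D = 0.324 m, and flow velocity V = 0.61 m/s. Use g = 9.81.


Darcy-Weisbach equation: h_f = f * (L/D) * V^2/(2g).
f * L/D = 0.0291 * 451/0.324 = 40.5065.
V^2/(2g) = 0.61^2 / (2*9.81) = 0.3721 / 19.62 = 0.019 m.
h_f = 40.5065 * 0.019 = 0.768 m.

0.768


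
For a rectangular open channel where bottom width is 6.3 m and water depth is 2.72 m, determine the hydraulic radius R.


For a rectangular section:
Flow area A = b * y = 6.3 * 2.72 = 17.14 m^2.
Wetted perimeter P = b + 2y = 6.3 + 2*2.72 = 11.74 m.
Hydraulic radius R = A/P = 17.14 / 11.74 = 1.4596 m.

1.4596


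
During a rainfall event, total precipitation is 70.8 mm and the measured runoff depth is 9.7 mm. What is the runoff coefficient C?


The runoff coefficient C = runoff depth / rainfall depth.
C = 9.7 / 70.8
  = 0.137.

0.137


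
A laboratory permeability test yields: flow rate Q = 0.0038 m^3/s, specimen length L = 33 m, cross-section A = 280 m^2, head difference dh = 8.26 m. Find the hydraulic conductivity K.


From K = Q*L / (A*dh):
Numerator: Q*L = 0.0038 * 33 = 0.1254.
Denominator: A*dh = 280 * 8.26 = 2312.8.
K = 0.1254 / 2312.8 = 5.4e-05 m/s.

5.4e-05


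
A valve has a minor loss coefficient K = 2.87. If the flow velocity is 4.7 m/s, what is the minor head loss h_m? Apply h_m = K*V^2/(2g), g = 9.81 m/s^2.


Minor loss formula: h_m = K * V^2/(2g).
V^2 = 4.7^2 = 22.09.
V^2/(2g) = 22.09 / 19.62 = 1.1259 m.
h_m = 2.87 * 1.1259 = 3.2313 m.

3.2313


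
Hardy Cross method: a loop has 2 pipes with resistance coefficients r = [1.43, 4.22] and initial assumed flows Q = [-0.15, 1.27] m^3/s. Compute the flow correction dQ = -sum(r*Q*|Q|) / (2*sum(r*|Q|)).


Numerator terms (r*Q*|Q|): 1.43*-0.15*|-0.15| = -0.0322; 4.22*1.27*|1.27| = 6.8064.
Sum of numerator = 6.7743.
Denominator terms (r*|Q|): 1.43*|-0.15| = 0.2145; 4.22*|1.27| = 5.3594.
2 * sum of denominator = 2 * 5.5739 = 11.1478.
dQ = -6.7743 / 11.1478 = -0.6077 m^3/s.

-0.6077


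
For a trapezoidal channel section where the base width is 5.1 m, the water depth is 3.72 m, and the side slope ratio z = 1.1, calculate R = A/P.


For a trapezoidal section with side slope z:
A = (b + z*y)*y = (5.1 + 1.1*3.72)*3.72 = 34.194 m^2.
P = b + 2*y*sqrt(1 + z^2) = 5.1 + 2*3.72*sqrt(1 + 1.1^2) = 16.16 m.
R = A/P = 34.194 / 16.16 = 2.1159 m.

2.1159


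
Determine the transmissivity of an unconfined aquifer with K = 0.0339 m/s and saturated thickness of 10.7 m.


Transmissivity is defined as T = K * h.
T = 0.0339 * 10.7
  = 0.3627 m^2/s.

0.3627


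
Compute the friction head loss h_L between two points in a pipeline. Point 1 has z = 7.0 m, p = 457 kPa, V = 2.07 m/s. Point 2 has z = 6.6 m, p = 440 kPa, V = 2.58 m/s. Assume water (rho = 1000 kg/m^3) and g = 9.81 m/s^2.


Total head at each section: H = z + p/(rho*g) + V^2/(2g).
H1 = 7.0 + 457*1000/(1000*9.81) + 2.07^2/(2*9.81)
   = 7.0 + 46.585 + 0.2184
   = 53.804 m.
H2 = 6.6 + 440*1000/(1000*9.81) + 2.58^2/(2*9.81)
   = 6.6 + 44.852 + 0.3393
   = 51.791 m.
h_L = H1 - H2 = 53.804 - 51.791 = 2.012 m.

2.012


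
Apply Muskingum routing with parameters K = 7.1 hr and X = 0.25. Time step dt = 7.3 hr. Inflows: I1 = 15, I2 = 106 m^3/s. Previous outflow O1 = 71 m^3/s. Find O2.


Muskingum coefficients:
denom = 2*K*(1-X) + dt = 2*7.1*(1-0.25) + 7.3 = 17.95.
C0 = (dt - 2*K*X)/denom = (7.3 - 2*7.1*0.25)/17.95 = 0.2089.
C1 = (dt + 2*K*X)/denom = (7.3 + 2*7.1*0.25)/17.95 = 0.6045.
C2 = (2*K*(1-X) - dt)/denom = 0.1866.
O2 = C0*I2 + C1*I1 + C2*O1
   = 0.2089*106 + 0.6045*15 + 0.1866*71
   = 44.46 m^3/s.

44.46


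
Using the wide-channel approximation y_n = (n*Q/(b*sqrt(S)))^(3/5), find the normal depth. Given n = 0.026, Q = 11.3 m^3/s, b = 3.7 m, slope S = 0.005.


We use the wide-channel approximation y_n = (n*Q/(b*sqrt(S)))^(3/5).
sqrt(S) = sqrt(0.005) = 0.070711.
Numerator: n*Q = 0.026 * 11.3 = 0.2938.
Denominator: b*sqrt(S) = 3.7 * 0.070711 = 0.261631.
arg = 1.123.
y_n = 1.123^(3/5) = 1.0721 m.

1.0721


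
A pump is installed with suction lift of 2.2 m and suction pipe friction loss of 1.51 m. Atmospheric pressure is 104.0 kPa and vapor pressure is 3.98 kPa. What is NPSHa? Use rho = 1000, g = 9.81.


NPSHa = p_atm/(rho*g) - z_s - hf_s - p_vap/(rho*g).
p_atm/(rho*g) = 104.0*1000 / (1000*9.81) = 10.601 m.
p_vap/(rho*g) = 3.98*1000 / (1000*9.81) = 0.406 m.
NPSHa = 10.601 - 2.2 - 1.51 - 0.406
      = 6.49 m.

6.49


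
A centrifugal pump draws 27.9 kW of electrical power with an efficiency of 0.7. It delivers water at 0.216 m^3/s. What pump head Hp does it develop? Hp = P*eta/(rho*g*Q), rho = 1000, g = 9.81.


Pump head formula: Hp = P * eta / (rho * g * Q).
Numerator: P * eta = 27.9 * 1000 * 0.7 = 19530.0 W.
Denominator: rho * g * Q = 1000 * 9.81 * 0.216 = 2118.96.
Hp = 19530.0 / 2118.96 = 9.22 m.

9.22


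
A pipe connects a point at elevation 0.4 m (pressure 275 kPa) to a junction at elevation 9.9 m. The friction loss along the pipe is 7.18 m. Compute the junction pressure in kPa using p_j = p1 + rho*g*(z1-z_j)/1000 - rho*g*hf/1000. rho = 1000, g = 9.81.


Junction pressure: p_j = p1 + rho*g*(z1 - z_j)/1000 - rho*g*hf/1000.
Elevation term = 1000*9.81*(0.4 - 9.9)/1000 = -93.195 kPa.
Friction term = 1000*9.81*7.18/1000 = 70.436 kPa.
p_j = 275 + -93.195 - 70.436 = 111.37 kPa.

111.37


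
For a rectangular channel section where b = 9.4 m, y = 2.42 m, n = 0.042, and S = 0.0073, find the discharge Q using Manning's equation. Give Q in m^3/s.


For a rectangular channel, the cross-sectional area A = b * y = 9.4 * 2.42 = 22.75 m^2.
The wetted perimeter P = b + 2y = 9.4 + 2*2.42 = 14.24 m.
Hydraulic radius R = A/P = 22.75/14.24 = 1.5975 m.
Velocity V = (1/n)*R^(2/3)*S^(1/2) = (1/0.042)*1.5975^(2/3)*0.0073^(1/2) = 2.7799 m/s.
Discharge Q = A * V = 22.75 * 2.7799 = 63.238 m^3/s.

63.238


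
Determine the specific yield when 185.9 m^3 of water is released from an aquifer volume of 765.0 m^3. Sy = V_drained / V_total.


Specific yield Sy = Volume drained / Total volume.
Sy = 185.9 / 765.0
   = 0.243.

0.243


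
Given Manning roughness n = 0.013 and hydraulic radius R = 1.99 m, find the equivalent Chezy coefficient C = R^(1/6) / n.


The Chezy coefficient relates to Manning's n through C = R^(1/6) / n.
R^(1/6) = 1.99^(1/6) = 1.121525.
C = 1.121525 / 0.013 = 86.27 m^(1/2)/s.

86.27


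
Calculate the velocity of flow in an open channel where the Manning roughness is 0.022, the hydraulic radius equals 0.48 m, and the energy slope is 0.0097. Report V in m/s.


Manning's equation gives V = (1/n) * R^(2/3) * S^(1/2).
First, compute R^(2/3) = 0.48^(2/3) = 0.613.
Next, S^(1/2) = 0.0097^(1/2) = 0.098489.
Then 1/n = 1/0.022 = 45.45.
V = 45.45 * 0.613 * 0.098489 = 2.7445 m/s.

2.7445


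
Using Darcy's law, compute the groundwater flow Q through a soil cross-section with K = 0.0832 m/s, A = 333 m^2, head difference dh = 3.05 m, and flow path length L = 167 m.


Darcy's law: Q = K * A * i, where i = dh/L.
Hydraulic gradient i = 3.05 / 167 = 0.018263.
Q = 0.0832 * 333 * 0.018263
  = 0.506 m^3/s.

0.506


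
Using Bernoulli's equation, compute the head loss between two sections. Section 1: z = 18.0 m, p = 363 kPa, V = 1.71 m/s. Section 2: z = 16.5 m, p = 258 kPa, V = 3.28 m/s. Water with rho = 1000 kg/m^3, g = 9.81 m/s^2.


Total head at each section: H = z + p/(rho*g) + V^2/(2g).
H1 = 18.0 + 363*1000/(1000*9.81) + 1.71^2/(2*9.81)
   = 18.0 + 37.003 + 0.149
   = 55.152 m.
H2 = 16.5 + 258*1000/(1000*9.81) + 3.28^2/(2*9.81)
   = 16.5 + 26.3 + 0.5483
   = 43.348 m.
h_L = H1 - H2 = 55.152 - 43.348 = 11.804 m.

11.804


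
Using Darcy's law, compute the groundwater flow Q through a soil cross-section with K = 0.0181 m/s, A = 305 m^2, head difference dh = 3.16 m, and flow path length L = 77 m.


Darcy's law: Q = K * A * i, where i = dh/L.
Hydraulic gradient i = 3.16 / 77 = 0.041039.
Q = 0.0181 * 305 * 0.041039
  = 0.2266 m^3/s.

0.2266


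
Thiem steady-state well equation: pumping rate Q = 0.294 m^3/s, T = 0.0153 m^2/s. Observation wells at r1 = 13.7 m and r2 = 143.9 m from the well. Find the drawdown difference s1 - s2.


Thiem equation: s1 - s2 = Q/(2*pi*T) * ln(r2/r1).
ln(r2/r1) = ln(143.9/13.7) = 2.3517.
Q/(2*pi*T) = 0.294 / (2*pi*0.0153) = 0.294 / 0.0961 = 3.0583.
s1 - s2 = 3.0583 * 2.3517 = 7.1922 m.

7.1922


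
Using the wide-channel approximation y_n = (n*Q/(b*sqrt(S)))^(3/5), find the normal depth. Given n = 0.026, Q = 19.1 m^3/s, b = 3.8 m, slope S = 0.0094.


We use the wide-channel approximation y_n = (n*Q/(b*sqrt(S)))^(3/5).
sqrt(S) = sqrt(0.0094) = 0.096954.
Numerator: n*Q = 0.026 * 19.1 = 0.4966.
Denominator: b*sqrt(S) = 3.8 * 0.096954 = 0.368425.
arg = 1.3479.
y_n = 1.3479^(3/5) = 1.1962 m.

1.1962


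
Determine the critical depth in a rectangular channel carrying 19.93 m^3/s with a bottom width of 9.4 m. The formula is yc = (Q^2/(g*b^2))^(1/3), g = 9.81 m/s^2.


Using yc = (Q^2 / (g * b^2))^(1/3):
Q^2 = 19.93^2 = 397.2.
g * b^2 = 9.81 * 9.4^2 = 9.81 * 88.36 = 866.81.
Q^2 / (g*b^2) = 397.2 / 866.81 = 0.4582.
yc = 0.4582^(1/3) = 0.771 m.

0.771


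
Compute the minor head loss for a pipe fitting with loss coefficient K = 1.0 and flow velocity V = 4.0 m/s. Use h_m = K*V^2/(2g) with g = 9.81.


Minor loss formula: h_m = K * V^2/(2g).
V^2 = 4.0^2 = 16.0.
V^2/(2g) = 16.0 / 19.62 = 0.8155 m.
h_m = 1.0 * 0.8155 = 0.8155 m.

0.8155


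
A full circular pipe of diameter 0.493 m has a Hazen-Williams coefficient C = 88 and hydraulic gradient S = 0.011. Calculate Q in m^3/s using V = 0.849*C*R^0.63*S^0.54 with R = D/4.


For a full circular pipe, R = D/4 = 0.493/4 = 0.1232 m.
V = 0.849 * 88 * 0.1232^0.63 * 0.011^0.54
  = 0.849 * 88 * 0.267421 * 0.087569
  = 1.7496 m/s.
Pipe area A = pi*D^2/4 = pi*0.493^2/4 = 0.1909 m^2.
Q = A * V = 0.1909 * 1.7496 = 0.334 m^3/s.

0.334


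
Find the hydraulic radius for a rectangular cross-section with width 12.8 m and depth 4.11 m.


For a rectangular section:
Flow area A = b * y = 12.8 * 4.11 = 52.61 m^2.
Wetted perimeter P = b + 2y = 12.8 + 2*4.11 = 21.02 m.
Hydraulic radius R = A/P = 52.61 / 21.02 = 2.5028 m.

2.5028


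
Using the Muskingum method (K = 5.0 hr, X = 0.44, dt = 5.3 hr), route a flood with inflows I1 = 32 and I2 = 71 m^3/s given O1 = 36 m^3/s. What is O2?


Muskingum coefficients:
denom = 2*K*(1-X) + dt = 2*5.0*(1-0.44) + 5.3 = 10.9.
C0 = (dt - 2*K*X)/denom = (5.3 - 2*5.0*0.44)/10.9 = 0.0826.
C1 = (dt + 2*K*X)/denom = (5.3 + 2*5.0*0.44)/10.9 = 0.8899.
C2 = (2*K*(1-X) - dt)/denom = 0.0275.
O2 = C0*I2 + C1*I1 + C2*O1
   = 0.0826*71 + 0.8899*32 + 0.0275*36
   = 35.33 m^3/s.

35.33


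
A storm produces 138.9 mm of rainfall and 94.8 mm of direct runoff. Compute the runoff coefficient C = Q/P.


The runoff coefficient C = runoff depth / rainfall depth.
C = 94.8 / 138.9
  = 0.6825.

0.6825


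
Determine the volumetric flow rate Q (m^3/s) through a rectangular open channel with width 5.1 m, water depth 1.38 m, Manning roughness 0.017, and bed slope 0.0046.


For a rectangular channel, the cross-sectional area A = b * y = 5.1 * 1.38 = 7.04 m^2.
The wetted perimeter P = b + 2y = 5.1 + 2*1.38 = 7.86 m.
Hydraulic radius R = A/P = 7.04/7.86 = 0.8954 m.
Velocity V = (1/n)*R^(2/3)*S^(1/2) = (1/0.017)*0.8954^(2/3)*0.0046^(1/2) = 3.7064 m/s.
Discharge Q = A * V = 7.04 * 3.7064 = 26.085 m^3/s.

26.085


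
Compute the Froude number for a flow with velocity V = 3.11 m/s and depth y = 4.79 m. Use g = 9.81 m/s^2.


The Froude number is defined as Fr = V / sqrt(g*y).
g*y = 9.81 * 4.79 = 46.9899.
sqrt(g*y) = sqrt(46.9899) = 6.8549.
Fr = 3.11 / 6.8549 = 0.4537.

0.4537


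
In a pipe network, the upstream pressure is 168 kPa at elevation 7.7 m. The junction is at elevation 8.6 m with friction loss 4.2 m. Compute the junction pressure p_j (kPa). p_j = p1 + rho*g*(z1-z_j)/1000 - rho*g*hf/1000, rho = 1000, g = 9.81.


Junction pressure: p_j = p1 + rho*g*(z1 - z_j)/1000 - rho*g*hf/1000.
Elevation term = 1000*9.81*(7.7 - 8.6)/1000 = -8.829 kPa.
Friction term = 1000*9.81*4.2/1000 = 41.202 kPa.
p_j = 168 + -8.829 - 41.202 = 117.97 kPa.

117.97


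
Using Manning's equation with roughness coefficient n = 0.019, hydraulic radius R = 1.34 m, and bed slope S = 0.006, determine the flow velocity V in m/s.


Manning's equation gives V = (1/n) * R^(2/3) * S^(1/2).
First, compute R^(2/3) = 1.34^(2/3) = 1.2154.
Next, S^(1/2) = 0.006^(1/2) = 0.07746.
Then 1/n = 1/0.019 = 52.63.
V = 52.63 * 1.2154 * 0.07746 = 4.9552 m/s.

4.9552


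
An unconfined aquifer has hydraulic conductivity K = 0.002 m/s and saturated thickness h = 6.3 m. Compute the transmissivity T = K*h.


Transmissivity is defined as T = K * h.
T = 0.002 * 6.3
  = 0.0126 m^2/s.

0.0126


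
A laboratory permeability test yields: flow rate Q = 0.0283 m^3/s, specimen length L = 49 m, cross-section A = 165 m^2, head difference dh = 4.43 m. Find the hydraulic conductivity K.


From K = Q*L / (A*dh):
Numerator: Q*L = 0.0283 * 49 = 1.3867.
Denominator: A*dh = 165 * 4.43 = 730.95.
K = 1.3867 / 730.95 = 0.001897 m/s.

0.001897


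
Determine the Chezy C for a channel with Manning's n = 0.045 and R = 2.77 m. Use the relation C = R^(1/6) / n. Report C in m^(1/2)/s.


The Chezy coefficient relates to Manning's n through C = R^(1/6) / n.
R^(1/6) = 2.77^(1/6) = 1.185077.
C = 1.185077 / 0.045 = 26.34 m^(1/2)/s.

26.34


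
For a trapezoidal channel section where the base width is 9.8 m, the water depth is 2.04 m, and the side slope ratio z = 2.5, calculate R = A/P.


For a trapezoidal section with side slope z:
A = (b + z*y)*y = (9.8 + 2.5*2.04)*2.04 = 30.396 m^2.
P = b + 2*y*sqrt(1 + z^2) = 9.8 + 2*2.04*sqrt(1 + 2.5^2) = 20.786 m.
R = A/P = 30.396 / 20.786 = 1.4623 m.

1.4623


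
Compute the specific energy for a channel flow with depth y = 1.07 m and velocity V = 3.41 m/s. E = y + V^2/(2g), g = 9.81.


Specific energy E = y + V^2/(2g).
Velocity head = V^2/(2g) = 3.41^2 / (2*9.81) = 11.6281 / 19.62 = 0.5927 m.
E = 1.07 + 0.5927 = 1.6627 m.

1.6627


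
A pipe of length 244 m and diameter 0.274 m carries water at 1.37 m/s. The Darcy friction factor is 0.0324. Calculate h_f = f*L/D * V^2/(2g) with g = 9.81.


Darcy-Weisbach equation: h_f = f * (L/D) * V^2/(2g).
f * L/D = 0.0324 * 244/0.274 = 28.8526.
V^2/(2g) = 1.37^2 / (2*9.81) = 1.8769 / 19.62 = 0.0957 m.
h_f = 28.8526 * 0.0957 = 2.76 m.

2.76


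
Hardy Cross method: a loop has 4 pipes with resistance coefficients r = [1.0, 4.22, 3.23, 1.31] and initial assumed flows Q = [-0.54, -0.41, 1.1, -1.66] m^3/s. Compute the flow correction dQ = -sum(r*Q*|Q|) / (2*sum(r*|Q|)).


Numerator terms (r*Q*|Q|): 1.0*-0.54*|-0.54| = -0.2916; 4.22*-0.41*|-0.41| = -0.7094; 3.23*1.1*|1.1| = 3.9083; 1.31*-1.66*|-1.66| = -3.6098.
Sum of numerator = -0.7025.
Denominator terms (r*|Q|): 1.0*|-0.54| = 0.54; 4.22*|-0.41| = 1.7302; 3.23*|1.1| = 3.553; 1.31*|-1.66| = 2.1746.
2 * sum of denominator = 2 * 7.9978 = 15.9956.
dQ = --0.7025 / 15.9956 = 0.0439 m^3/s.

0.0439


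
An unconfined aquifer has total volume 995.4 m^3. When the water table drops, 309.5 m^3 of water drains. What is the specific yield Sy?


Specific yield Sy = Volume drained / Total volume.
Sy = 309.5 / 995.4
   = 0.3109.

0.3109


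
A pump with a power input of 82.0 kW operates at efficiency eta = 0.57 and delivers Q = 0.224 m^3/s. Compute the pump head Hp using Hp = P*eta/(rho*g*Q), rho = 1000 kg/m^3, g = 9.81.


Pump head formula: Hp = P * eta / (rho * g * Q).
Numerator: P * eta = 82.0 * 1000 * 0.57 = 46740.0 W.
Denominator: rho * g * Q = 1000 * 9.81 * 0.224 = 2197.44.
Hp = 46740.0 / 2197.44 = 21.27 m.

21.27


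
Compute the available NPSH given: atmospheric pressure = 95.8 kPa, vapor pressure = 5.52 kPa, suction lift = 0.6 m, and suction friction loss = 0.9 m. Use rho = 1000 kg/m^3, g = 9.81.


NPSHa = p_atm/(rho*g) - z_s - hf_s - p_vap/(rho*g).
p_atm/(rho*g) = 95.8*1000 / (1000*9.81) = 9.766 m.
p_vap/(rho*g) = 5.52*1000 / (1000*9.81) = 0.563 m.
NPSHa = 9.766 - 0.6 - 0.9 - 0.563
      = 7.7 m.

7.7


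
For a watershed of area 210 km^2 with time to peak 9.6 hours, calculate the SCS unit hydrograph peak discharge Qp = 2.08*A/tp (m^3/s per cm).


SCS formula: Qp = 2.08 * A / tp.
Qp = 2.08 * 210 / 9.6
   = 436.8 / 9.6
   = 45.5 m^3/s per cm.

45.5


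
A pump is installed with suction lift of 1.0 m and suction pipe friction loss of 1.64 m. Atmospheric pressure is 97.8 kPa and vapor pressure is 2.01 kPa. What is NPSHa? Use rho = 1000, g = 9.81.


NPSHa = p_atm/(rho*g) - z_s - hf_s - p_vap/(rho*g).
p_atm/(rho*g) = 97.8*1000 / (1000*9.81) = 9.969 m.
p_vap/(rho*g) = 2.01*1000 / (1000*9.81) = 0.205 m.
NPSHa = 9.969 - 1.0 - 1.64 - 0.205
      = 7.12 m.

7.12


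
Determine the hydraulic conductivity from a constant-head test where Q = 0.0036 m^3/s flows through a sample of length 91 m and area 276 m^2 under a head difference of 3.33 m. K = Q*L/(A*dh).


From K = Q*L / (A*dh):
Numerator: Q*L = 0.0036 * 91 = 0.3276.
Denominator: A*dh = 276 * 3.33 = 919.08.
K = 0.3276 / 919.08 = 0.000356 m/s.

0.000356


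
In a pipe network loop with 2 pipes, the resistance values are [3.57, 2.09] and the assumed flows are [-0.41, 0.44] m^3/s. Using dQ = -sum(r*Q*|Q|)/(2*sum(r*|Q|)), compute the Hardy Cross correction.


Numerator terms (r*Q*|Q|): 3.57*-0.41*|-0.41| = -0.6001; 2.09*0.44*|0.44| = 0.4046.
Sum of numerator = -0.1955.
Denominator terms (r*|Q|): 3.57*|-0.41| = 1.4637; 2.09*|0.44| = 0.9196.
2 * sum of denominator = 2 * 2.3833 = 4.7666.
dQ = --0.1955 / 4.7666 = 0.041 m^3/s.

0.041


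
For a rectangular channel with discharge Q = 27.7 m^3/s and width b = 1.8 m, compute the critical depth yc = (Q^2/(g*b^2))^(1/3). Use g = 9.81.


Using yc = (Q^2 / (g * b^2))^(1/3):
Q^2 = 27.7^2 = 767.29.
g * b^2 = 9.81 * 1.8^2 = 9.81 * 3.24 = 31.78.
Q^2 / (g*b^2) = 767.29 / 31.78 = 24.1438.
yc = 24.1438^(1/3) = 2.8901 m.

2.8901


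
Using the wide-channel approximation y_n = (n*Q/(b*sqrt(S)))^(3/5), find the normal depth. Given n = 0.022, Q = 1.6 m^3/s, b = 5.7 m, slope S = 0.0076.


We use the wide-channel approximation y_n = (n*Q/(b*sqrt(S)))^(3/5).
sqrt(S) = sqrt(0.0076) = 0.087178.
Numerator: n*Q = 0.022 * 1.6 = 0.0352.
Denominator: b*sqrt(S) = 5.7 * 0.087178 = 0.496915.
arg = 0.0708.
y_n = 0.0708^(3/5) = 0.2042 m.

0.2042


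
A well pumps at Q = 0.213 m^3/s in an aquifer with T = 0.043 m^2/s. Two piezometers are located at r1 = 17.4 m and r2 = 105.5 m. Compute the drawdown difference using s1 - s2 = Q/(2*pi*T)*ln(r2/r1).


Thiem equation: s1 - s2 = Q/(2*pi*T) * ln(r2/r1).
ln(r2/r1) = ln(105.5/17.4) = 1.8022.
Q/(2*pi*T) = 0.213 / (2*pi*0.043) = 0.213 / 0.2702 = 0.7884.
s1 - s2 = 0.7884 * 1.8022 = 1.4208 m.

1.4208


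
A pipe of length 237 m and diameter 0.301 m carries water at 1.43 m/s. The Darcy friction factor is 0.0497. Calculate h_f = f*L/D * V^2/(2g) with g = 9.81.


Darcy-Weisbach equation: h_f = f * (L/D) * V^2/(2g).
f * L/D = 0.0497 * 237/0.301 = 39.1326.
V^2/(2g) = 1.43^2 / (2*9.81) = 2.0449 / 19.62 = 0.1042 m.
h_f = 39.1326 * 0.1042 = 4.079 m.

4.079


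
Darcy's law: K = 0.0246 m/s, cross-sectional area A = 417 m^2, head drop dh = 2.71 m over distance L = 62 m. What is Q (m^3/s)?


Darcy's law: Q = K * A * i, where i = dh/L.
Hydraulic gradient i = 2.71 / 62 = 0.04371.
Q = 0.0246 * 417 * 0.04371
  = 0.4484 m^3/s.

0.4484


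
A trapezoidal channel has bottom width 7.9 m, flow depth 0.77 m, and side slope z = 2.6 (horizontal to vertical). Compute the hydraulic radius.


For a trapezoidal section with side slope z:
A = (b + z*y)*y = (7.9 + 2.6*0.77)*0.77 = 7.625 m^2.
P = b + 2*y*sqrt(1 + z^2) = 7.9 + 2*0.77*sqrt(1 + 2.6^2) = 12.19 m.
R = A/P = 7.625 / 12.19 = 0.6255 m.

0.6255


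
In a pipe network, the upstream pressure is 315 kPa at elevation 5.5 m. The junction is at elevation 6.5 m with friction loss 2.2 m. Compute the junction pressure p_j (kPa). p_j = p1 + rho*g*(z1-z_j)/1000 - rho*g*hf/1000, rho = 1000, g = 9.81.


Junction pressure: p_j = p1 + rho*g*(z1 - z_j)/1000 - rho*g*hf/1000.
Elevation term = 1000*9.81*(5.5 - 6.5)/1000 = -9.81 kPa.
Friction term = 1000*9.81*2.2/1000 = 21.582 kPa.
p_j = 315 + -9.81 - 21.582 = 283.61 kPa.

283.61


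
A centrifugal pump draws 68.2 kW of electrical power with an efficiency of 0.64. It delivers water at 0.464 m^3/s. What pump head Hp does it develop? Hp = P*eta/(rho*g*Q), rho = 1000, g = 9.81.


Pump head formula: Hp = P * eta / (rho * g * Q).
Numerator: P * eta = 68.2 * 1000 * 0.64 = 43648.0 W.
Denominator: rho * g * Q = 1000 * 9.81 * 0.464 = 4551.84.
Hp = 43648.0 / 4551.84 = 9.59 m.

9.59


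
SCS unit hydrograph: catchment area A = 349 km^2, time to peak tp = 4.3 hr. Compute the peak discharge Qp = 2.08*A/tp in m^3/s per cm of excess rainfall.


SCS formula: Qp = 2.08 * A / tp.
Qp = 2.08 * 349 / 4.3
   = 725.92 / 4.3
   = 168.82 m^3/s per cm.

168.82


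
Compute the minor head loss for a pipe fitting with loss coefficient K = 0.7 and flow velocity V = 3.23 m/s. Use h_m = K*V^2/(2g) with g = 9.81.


Minor loss formula: h_m = K * V^2/(2g).
V^2 = 3.23^2 = 10.4329.
V^2/(2g) = 10.4329 / 19.62 = 0.5317 m.
h_m = 0.7 * 0.5317 = 0.3722 m.

0.3722


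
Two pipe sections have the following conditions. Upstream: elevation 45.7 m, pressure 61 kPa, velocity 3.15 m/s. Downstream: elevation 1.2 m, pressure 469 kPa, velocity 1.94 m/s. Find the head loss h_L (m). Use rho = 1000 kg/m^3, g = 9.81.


Total head at each section: H = z + p/(rho*g) + V^2/(2g).
H1 = 45.7 + 61*1000/(1000*9.81) + 3.15^2/(2*9.81)
   = 45.7 + 6.218 + 0.5057
   = 52.424 m.
H2 = 1.2 + 469*1000/(1000*9.81) + 1.94^2/(2*9.81)
   = 1.2 + 47.808 + 0.1918
   = 49.2 m.
h_L = H1 - H2 = 52.424 - 49.2 = 3.224 m.

3.224


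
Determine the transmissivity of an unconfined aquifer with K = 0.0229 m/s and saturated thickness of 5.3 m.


Transmissivity is defined as T = K * h.
T = 0.0229 * 5.3
  = 0.1214 m^2/s.

0.1214


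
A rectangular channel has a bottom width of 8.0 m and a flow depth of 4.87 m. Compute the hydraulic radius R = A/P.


For a rectangular section:
Flow area A = b * y = 8.0 * 4.87 = 38.96 m^2.
Wetted perimeter P = b + 2y = 8.0 + 2*4.87 = 17.74 m.
Hydraulic radius R = A/P = 38.96 / 17.74 = 2.1962 m.

2.1962


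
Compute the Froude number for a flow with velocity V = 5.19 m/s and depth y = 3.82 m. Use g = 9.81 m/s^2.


The Froude number is defined as Fr = V / sqrt(g*y).
g*y = 9.81 * 3.82 = 37.4742.
sqrt(g*y) = sqrt(37.4742) = 6.1216.
Fr = 5.19 / 6.1216 = 0.8478.

0.8478


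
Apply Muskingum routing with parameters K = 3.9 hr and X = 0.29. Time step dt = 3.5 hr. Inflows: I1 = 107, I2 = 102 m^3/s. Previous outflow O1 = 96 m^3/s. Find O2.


Muskingum coefficients:
denom = 2*K*(1-X) + dt = 2*3.9*(1-0.29) + 3.5 = 9.038.
C0 = (dt - 2*K*X)/denom = (3.5 - 2*3.9*0.29)/9.038 = 0.137.
C1 = (dt + 2*K*X)/denom = (3.5 + 2*3.9*0.29)/9.038 = 0.6375.
C2 = (2*K*(1-X) - dt)/denom = 0.2255.
O2 = C0*I2 + C1*I1 + C2*O1
   = 0.137*102 + 0.6375*107 + 0.2255*96
   = 103.83 m^3/s.

103.83


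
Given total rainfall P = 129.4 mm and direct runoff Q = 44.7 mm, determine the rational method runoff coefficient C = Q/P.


The runoff coefficient C = runoff depth / rainfall depth.
C = 44.7 / 129.4
  = 0.3454.

0.3454


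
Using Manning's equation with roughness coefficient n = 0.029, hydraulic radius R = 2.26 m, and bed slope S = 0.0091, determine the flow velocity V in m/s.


Manning's equation gives V = (1/n) * R^(2/3) * S^(1/2).
First, compute R^(2/3) = 2.26^(2/3) = 1.7222.
Next, S^(1/2) = 0.0091^(1/2) = 0.095394.
Then 1/n = 1/0.029 = 34.48.
V = 34.48 * 1.7222 * 0.095394 = 5.6649 m/s.

5.6649


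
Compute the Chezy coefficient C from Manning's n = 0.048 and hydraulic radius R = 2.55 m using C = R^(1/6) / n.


The Chezy coefficient relates to Manning's n through C = R^(1/6) / n.
R^(1/6) = 2.55^(1/6) = 1.168844.
C = 1.168844 / 0.048 = 24.35 m^(1/2)/s.

24.35


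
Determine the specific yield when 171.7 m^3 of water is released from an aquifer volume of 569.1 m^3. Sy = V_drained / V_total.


Specific yield Sy = Volume drained / Total volume.
Sy = 171.7 / 569.1
   = 0.3017.

0.3017


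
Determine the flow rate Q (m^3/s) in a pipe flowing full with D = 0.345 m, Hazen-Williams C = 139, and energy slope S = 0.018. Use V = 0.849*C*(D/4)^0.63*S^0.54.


For a full circular pipe, R = D/4 = 0.345/4 = 0.0862 m.
V = 0.849 * 139 * 0.0862^0.63 * 0.018^0.54
  = 0.849 * 139 * 0.213564 * 0.114248
  = 2.8794 m/s.
Pipe area A = pi*D^2/4 = pi*0.345^2/4 = 0.0935 m^2.
Q = A * V = 0.0935 * 2.8794 = 0.2692 m^3/s.

0.2692


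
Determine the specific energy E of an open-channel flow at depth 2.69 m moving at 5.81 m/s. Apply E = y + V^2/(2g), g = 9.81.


Specific energy E = y + V^2/(2g).
Velocity head = V^2/(2g) = 5.81^2 / (2*9.81) = 33.7561 / 19.62 = 1.7205 m.
E = 2.69 + 1.7205 = 4.4105 m.

4.4105


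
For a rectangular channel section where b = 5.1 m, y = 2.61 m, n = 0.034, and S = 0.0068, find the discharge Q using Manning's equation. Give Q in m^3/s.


For a rectangular channel, the cross-sectional area A = b * y = 5.1 * 2.61 = 13.31 m^2.
The wetted perimeter P = b + 2y = 5.1 + 2*2.61 = 10.32 m.
Hydraulic radius R = A/P = 13.31/10.32 = 1.2898 m.
Velocity V = (1/n)*R^(2/3)*S^(1/2) = (1/0.034)*1.2898^(2/3)*0.0068^(1/2) = 2.8738 m/s.
Discharge Q = A * V = 13.31 * 2.8738 = 38.254 m^3/s.

38.254


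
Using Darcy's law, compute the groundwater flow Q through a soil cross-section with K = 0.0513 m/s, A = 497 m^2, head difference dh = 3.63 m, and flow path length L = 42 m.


Darcy's law: Q = K * A * i, where i = dh/L.
Hydraulic gradient i = 3.63 / 42 = 0.086429.
Q = 0.0513 * 497 * 0.086429
  = 2.2036 m^3/s.

2.2036


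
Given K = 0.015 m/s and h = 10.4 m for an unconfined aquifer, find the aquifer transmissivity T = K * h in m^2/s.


Transmissivity is defined as T = K * h.
T = 0.015 * 10.4
  = 0.156 m^2/s.

0.156


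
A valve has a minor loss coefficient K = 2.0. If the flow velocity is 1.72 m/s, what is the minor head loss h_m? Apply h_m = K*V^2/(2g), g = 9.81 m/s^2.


Minor loss formula: h_m = K * V^2/(2g).
V^2 = 1.72^2 = 2.9584.
V^2/(2g) = 2.9584 / 19.62 = 0.1508 m.
h_m = 2.0 * 0.1508 = 0.3016 m.

0.3016


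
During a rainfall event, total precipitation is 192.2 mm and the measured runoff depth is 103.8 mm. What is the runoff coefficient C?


The runoff coefficient C = runoff depth / rainfall depth.
C = 103.8 / 192.2
  = 0.5401.

0.5401


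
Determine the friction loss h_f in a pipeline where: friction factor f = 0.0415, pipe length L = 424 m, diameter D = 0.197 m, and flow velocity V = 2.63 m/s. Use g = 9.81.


Darcy-Weisbach equation: h_f = f * (L/D) * V^2/(2g).
f * L/D = 0.0415 * 424/0.197 = 89.3198.
V^2/(2g) = 2.63^2 / (2*9.81) = 6.9169 / 19.62 = 0.3525 m.
h_f = 89.3198 * 0.3525 = 31.489 m.

31.489


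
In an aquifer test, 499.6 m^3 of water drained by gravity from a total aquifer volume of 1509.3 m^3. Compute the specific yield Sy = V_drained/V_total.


Specific yield Sy = Volume drained / Total volume.
Sy = 499.6 / 1509.3
   = 0.331.

0.331


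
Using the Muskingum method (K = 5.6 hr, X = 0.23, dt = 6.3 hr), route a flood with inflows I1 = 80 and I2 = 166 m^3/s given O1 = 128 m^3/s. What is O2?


Muskingum coefficients:
denom = 2*K*(1-X) + dt = 2*5.6*(1-0.23) + 6.3 = 14.924.
C0 = (dt - 2*K*X)/denom = (6.3 - 2*5.6*0.23)/14.924 = 0.2495.
C1 = (dt + 2*K*X)/denom = (6.3 + 2*5.6*0.23)/14.924 = 0.5947.
C2 = (2*K*(1-X) - dt)/denom = 0.1557.
O2 = C0*I2 + C1*I1 + C2*O1
   = 0.2495*166 + 0.5947*80 + 0.1557*128
   = 108.93 m^3/s.

108.93


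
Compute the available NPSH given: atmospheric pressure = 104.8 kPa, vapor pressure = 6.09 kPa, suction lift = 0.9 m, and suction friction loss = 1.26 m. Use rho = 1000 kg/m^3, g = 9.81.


NPSHa = p_atm/(rho*g) - z_s - hf_s - p_vap/(rho*g).
p_atm/(rho*g) = 104.8*1000 / (1000*9.81) = 10.683 m.
p_vap/(rho*g) = 6.09*1000 / (1000*9.81) = 0.621 m.
NPSHa = 10.683 - 0.9 - 1.26 - 0.621
      = 7.9 m.

7.9


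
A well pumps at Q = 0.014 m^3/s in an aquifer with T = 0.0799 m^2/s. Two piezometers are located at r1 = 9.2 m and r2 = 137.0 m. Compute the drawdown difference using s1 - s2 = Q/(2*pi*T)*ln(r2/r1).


Thiem equation: s1 - s2 = Q/(2*pi*T) * ln(r2/r1).
ln(r2/r1) = ln(137.0/9.2) = 2.7008.
Q/(2*pi*T) = 0.014 / (2*pi*0.0799) = 0.014 / 0.502 = 0.0279.
s1 - s2 = 0.0279 * 2.7008 = 0.0753 m.

0.0753


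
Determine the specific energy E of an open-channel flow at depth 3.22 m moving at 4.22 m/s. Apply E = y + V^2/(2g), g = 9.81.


Specific energy E = y + V^2/(2g).
Velocity head = V^2/(2g) = 4.22^2 / (2*9.81) = 17.8084 / 19.62 = 0.9077 m.
E = 3.22 + 0.9077 = 4.1277 m.

4.1277


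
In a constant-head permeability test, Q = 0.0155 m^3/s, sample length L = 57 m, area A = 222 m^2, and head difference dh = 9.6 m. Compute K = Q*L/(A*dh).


From K = Q*L / (A*dh):
Numerator: Q*L = 0.0155 * 57 = 0.8835.
Denominator: A*dh = 222 * 9.6 = 2131.2.
K = 0.8835 / 2131.2 = 0.000415 m/s.

0.000415


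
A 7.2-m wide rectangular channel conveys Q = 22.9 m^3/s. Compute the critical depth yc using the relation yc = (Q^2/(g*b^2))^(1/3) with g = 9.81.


Using yc = (Q^2 / (g * b^2))^(1/3):
Q^2 = 22.9^2 = 524.41.
g * b^2 = 9.81 * 7.2^2 = 9.81 * 51.84 = 508.55.
Q^2 / (g*b^2) = 524.41 / 508.55 = 1.0312.
yc = 1.0312^(1/3) = 1.0103 m.

1.0103


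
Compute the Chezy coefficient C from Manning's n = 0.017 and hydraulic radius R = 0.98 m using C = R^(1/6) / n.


The Chezy coefficient relates to Manning's n through C = R^(1/6) / n.
R^(1/6) = 0.98^(1/6) = 0.996639.
C = 0.996639 / 0.017 = 58.63 m^(1/2)/s.

58.63


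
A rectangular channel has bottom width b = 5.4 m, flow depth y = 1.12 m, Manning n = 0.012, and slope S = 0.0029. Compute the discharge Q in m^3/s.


For a rectangular channel, the cross-sectional area A = b * y = 5.4 * 1.12 = 6.05 m^2.
The wetted perimeter P = b + 2y = 5.4 + 2*1.12 = 7.64 m.
Hydraulic radius R = A/P = 6.05/7.64 = 0.7916 m.
Velocity V = (1/n)*R^(2/3)*S^(1/2) = (1/0.012)*0.7916^(2/3)*0.0029^(1/2) = 3.8403 m/s.
Discharge Q = A * V = 6.05 * 3.8403 = 23.226 m^3/s.

23.226
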